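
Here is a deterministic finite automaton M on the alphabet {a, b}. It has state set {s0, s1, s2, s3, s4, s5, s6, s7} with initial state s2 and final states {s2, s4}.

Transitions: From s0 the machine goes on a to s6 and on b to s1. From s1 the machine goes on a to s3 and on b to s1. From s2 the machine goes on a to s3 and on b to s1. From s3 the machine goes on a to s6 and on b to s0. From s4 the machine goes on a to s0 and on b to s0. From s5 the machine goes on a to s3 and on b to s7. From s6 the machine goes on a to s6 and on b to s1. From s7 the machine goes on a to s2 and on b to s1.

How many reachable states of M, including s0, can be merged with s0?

Reachable states from the start: {s0,s1,s2,s3,s6}. Unreachable: {s4,s5,s7} — drop them.
Initial partition by acceptance: {s2} | {s0,s1,s3,s6}.
No further refinement is possible. Final partition (2 blocks): {s2} | {s0,s1,s3,s6}.
State s0 belongs to the block {s0,s1,s3,s6}, which has 4 states.

4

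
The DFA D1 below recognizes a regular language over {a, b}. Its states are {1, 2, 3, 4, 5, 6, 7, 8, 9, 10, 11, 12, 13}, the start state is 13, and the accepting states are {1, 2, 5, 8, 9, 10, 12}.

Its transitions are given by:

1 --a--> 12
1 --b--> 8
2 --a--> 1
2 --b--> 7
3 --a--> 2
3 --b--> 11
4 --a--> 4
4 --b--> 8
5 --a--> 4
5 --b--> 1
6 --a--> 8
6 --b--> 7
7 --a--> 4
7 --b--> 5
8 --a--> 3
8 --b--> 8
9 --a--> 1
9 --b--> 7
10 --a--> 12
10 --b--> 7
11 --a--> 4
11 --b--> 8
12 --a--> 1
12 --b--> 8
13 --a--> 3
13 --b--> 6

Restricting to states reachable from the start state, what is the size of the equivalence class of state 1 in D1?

States {9,10} cannot be reached from the start state, so discard them.
Start with accepting vs non-accepting: {1,2,5,8,12} | {3,4,6,7,11,13}.
Refine {1,2,5,8,12} on symbol a: members go to different blocks, giving {1,2,12} and {5,8}.
Refine {1,2,12} on symbol b: members go to different blocks, giving {1,12} and {2}.
On input a, block {3,4,6,7,11,13} splits into {4,7,11,13} and {3} and {6}.
Split {4,7,11,13} by δ(·,a) → {4,7,11} and {13}.
On input a, block {5,8} splits into {5} and {8}.
On input b, block {4,7,11} splits into {4,11} and {7}.
The partition is now stable with 9 blocks: {1,12} | {4,11} | {5} | {2} | {3} | {6} | {13} | {8} | {7}.
The equivalence class containing 1 is {1,12}, of size 2.

2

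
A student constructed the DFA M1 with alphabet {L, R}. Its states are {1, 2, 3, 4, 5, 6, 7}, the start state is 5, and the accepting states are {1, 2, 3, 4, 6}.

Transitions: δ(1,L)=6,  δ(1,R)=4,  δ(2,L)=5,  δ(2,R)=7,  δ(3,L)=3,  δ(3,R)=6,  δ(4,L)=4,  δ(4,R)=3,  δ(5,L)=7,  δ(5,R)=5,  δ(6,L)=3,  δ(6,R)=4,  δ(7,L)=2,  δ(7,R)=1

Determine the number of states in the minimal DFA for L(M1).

All states are reachable from the start state.
Start with accepting vs non-accepting: {1,2,3,4,6} | {5,7}.
Split {1,2,3,4,6} by δ(·,L) → {1,3,4,6} and {2}.
Refine {5,7} on symbol L: members go to different blocks, giving {5} and {7}.
Stable partition: {1,3,4,6} | {5} | {2} | {7} — 4 equivalence classes.

4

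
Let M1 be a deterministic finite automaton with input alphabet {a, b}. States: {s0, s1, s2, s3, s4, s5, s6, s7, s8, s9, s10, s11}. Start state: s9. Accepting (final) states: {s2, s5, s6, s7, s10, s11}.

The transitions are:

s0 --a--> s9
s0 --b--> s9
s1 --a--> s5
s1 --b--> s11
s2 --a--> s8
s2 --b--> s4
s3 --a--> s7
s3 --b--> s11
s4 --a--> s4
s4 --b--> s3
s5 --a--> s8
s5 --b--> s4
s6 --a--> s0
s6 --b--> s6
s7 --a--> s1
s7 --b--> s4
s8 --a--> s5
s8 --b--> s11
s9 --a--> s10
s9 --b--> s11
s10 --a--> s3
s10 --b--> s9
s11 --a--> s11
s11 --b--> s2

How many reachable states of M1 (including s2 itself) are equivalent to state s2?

3

Reachable states from the start: {s1,s2,s3,s4,s5,s7,s8,s9,s10,s11}. Unreachable: {s0,s6} — drop them.
Start with accepting vs non-accepting: {s2,s5,s7,s10,s11} | {s1,s3,s4,s8,s9}.
Split {s2,s5,s7,s10,s11} by δ(·,a) → {s2,s5,s7,s10} and {s11}.
Refine {s1,s3,s4,s8,s9} on symbol a: members go to different blocks, giving {s1,s3,s8,s9} and {s4}.
Split {s2,s5,s7,s10} by δ(·,b) → {s2,s5,s7} and {s10}.
Refine {s1,s3,s8,s9} on symbol a: members go to different blocks, giving {s1,s3,s8} and {s9}.
No further refinement is possible. Final partition (6 blocks): {s2,s5,s7} | {s1,s3,s8} | {s11} | {s4} | {s10} | {s9}.
State s2 belongs to the block {s2,s5,s7}, which has 3 states.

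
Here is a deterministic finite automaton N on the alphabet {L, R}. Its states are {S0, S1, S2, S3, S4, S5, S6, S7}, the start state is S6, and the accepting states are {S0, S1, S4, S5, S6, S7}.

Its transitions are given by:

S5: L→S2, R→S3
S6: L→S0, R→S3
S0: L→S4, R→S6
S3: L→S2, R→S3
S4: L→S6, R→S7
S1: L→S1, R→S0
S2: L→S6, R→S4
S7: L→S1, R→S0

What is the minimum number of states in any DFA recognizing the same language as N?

6

States {S5} cannot be reached from the start state, so discard them.
Initial partition by acceptance: {S0,S1,S4,S6,S7} | {S2,S3}.
Refine {S0,S1,S4,S6,S7} on symbol R: members go to different blocks, giving {S0,S1,S4,S7} and {S6}.
Refine {S0,S1,S4,S7} on symbol L: members go to different blocks, giving {S0,S1,S7} and {S4}.
On input L, block {S0,S1,S7} splits into {S1,S7} and {S0}.
On input L, block {S2,S3} splits into {S2} and {S3}.
No further refinement is possible. Final partition (6 blocks): {S1,S7} | {S2} | {S6} | {S4} | {S0} | {S3}.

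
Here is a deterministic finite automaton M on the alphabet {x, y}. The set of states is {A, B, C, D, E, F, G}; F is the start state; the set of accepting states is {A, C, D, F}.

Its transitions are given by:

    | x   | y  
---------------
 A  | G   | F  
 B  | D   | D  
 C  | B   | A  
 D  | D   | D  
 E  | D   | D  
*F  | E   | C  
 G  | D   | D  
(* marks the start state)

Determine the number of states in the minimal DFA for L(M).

All states are reachable from the start state.
P0 = {A,C,D,F} | {B,E,G}.
Split {A,C,D,F} by δ(·,x) → {A,C,F} and {D}.
Stable partition: {A,C,F} | {B,E,G} | {D} — 3 equivalence classes.

3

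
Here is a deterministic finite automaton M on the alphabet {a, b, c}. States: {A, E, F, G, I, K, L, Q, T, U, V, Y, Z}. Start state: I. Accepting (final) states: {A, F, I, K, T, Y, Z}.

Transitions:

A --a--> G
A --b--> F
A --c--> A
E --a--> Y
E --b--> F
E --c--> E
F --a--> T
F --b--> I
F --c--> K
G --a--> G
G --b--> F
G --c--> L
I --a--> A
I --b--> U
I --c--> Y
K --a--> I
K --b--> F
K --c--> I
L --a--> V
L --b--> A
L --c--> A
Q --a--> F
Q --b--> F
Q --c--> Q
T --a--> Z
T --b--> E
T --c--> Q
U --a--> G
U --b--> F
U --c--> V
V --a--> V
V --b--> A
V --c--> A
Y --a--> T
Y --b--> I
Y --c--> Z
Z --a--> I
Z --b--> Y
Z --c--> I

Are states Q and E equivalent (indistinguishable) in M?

Initial partition by acceptance: {A,F,I,K,T,Y,Z} | {E,G,L,Q,U,V}.
Split {A,F,I,K,T,Y,Z} by δ(·,a) → {F,I,K,T,Y,Z} and {A}.
Split {F,I,K,T,Y,Z} by δ(·,a) → {F,K,T,Y,Z} and {I}.
Split {F,K,T,Y,Z} by δ(·,a) → {F,T,Y} and {K,Z}.
On input a, block {F,T,Y} splits into {F,Y} and {T}.
On input a, block {E,G,L,Q,U,V} splits into {G,L,U,V} and {E,Q}.
Split {G,L,U,V} by δ(·,b) → {L,V} and {G,U}.
The partition is now stable with 8 blocks: {F,Y} | {L,V} | {A} | {I} | {K,Z} | {T} | {E,Q} | {G,U}.
Q and E lie in the same block of the stable partition, so they are equivalent — no string distinguishes them.

Yes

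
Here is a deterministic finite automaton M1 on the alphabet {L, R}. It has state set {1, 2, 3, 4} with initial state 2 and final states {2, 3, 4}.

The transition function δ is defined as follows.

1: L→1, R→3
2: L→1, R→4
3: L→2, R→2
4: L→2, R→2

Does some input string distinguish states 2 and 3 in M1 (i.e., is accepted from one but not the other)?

All states are reachable from the start state.
P0 = {2,3,4} | {1}.
Split {2,3,4} by δ(·,L) → {3,4} and {2}.
Stable partition: {3,4} | {1} | {2} — 3 equivalence classes.
2 and 3 end up in different blocks, so they are distinguishable. For instance, the string 'L' is accepted from only 3.

Yes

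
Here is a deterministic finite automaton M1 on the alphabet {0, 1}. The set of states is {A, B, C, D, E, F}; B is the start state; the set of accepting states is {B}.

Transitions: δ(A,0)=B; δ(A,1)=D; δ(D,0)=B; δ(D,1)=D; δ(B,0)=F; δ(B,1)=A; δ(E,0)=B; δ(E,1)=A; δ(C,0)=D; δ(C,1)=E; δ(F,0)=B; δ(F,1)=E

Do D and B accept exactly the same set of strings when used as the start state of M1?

No

First remove the unreachable states {C}; 5 states remain.
P0 = {B} | {A,D,E,F}.
The partition is now stable with 2 blocks: {B} | {A,D,E,F}.
D and B end up in different blocks, so they are distinguishable. For instance, the string 'ε' is accepted from only B.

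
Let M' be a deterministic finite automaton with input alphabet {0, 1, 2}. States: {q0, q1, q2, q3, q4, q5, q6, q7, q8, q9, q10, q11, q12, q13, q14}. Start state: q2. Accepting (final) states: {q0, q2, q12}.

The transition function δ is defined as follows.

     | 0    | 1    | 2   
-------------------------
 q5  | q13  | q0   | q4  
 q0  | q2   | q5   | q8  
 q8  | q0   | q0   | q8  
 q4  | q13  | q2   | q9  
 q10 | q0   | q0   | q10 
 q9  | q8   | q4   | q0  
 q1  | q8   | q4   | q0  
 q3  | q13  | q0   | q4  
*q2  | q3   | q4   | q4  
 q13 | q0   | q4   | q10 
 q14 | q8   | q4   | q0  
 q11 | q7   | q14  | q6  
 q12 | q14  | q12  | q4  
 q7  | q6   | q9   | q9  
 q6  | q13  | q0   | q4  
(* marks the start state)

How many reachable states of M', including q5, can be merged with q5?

States {q1,q6,q7,q11,q12,q14} cannot be reached from the start state, so discard them.
Initial partition by acceptance: {q0,q2} | {q3,q4,q5,q8,q9,q10,q13}.
On input 0, block {q0,q2} splits into {q0} and {q2}.
Split {q3,q4,q5,q8,q9,q10,q13} by δ(·,0) → {q3,q4,q5,q9} and {q8,q10,q13}.
Refine {q3,q4,q5,q9} on symbol 1: members go to different blocks, giving {q3,q5} and {q4} and {q9}.
On input 1, block {q8,q10,q13} splits into {q8,q10} and {q13}.
The partition is now stable with 7 blocks: {q0} | {q3,q5} | {q2} | {q8,q10} | {q4} | {q9} | {q13}.
State q5 belongs to the block {q3,q5}, which has 2 states.

2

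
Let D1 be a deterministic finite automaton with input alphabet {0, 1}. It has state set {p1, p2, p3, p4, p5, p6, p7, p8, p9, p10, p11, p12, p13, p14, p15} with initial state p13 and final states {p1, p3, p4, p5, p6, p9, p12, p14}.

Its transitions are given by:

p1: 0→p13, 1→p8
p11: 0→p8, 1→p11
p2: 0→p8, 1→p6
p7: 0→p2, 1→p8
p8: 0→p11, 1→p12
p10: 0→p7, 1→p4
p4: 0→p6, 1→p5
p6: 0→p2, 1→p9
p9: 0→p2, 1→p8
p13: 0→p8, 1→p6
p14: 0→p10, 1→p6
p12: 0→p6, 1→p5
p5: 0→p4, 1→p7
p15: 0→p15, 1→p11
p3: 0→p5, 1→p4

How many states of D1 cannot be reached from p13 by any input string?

5

No path from p13 leads to p1, p3, p10, p14, p15; the other 10 states are all reachable.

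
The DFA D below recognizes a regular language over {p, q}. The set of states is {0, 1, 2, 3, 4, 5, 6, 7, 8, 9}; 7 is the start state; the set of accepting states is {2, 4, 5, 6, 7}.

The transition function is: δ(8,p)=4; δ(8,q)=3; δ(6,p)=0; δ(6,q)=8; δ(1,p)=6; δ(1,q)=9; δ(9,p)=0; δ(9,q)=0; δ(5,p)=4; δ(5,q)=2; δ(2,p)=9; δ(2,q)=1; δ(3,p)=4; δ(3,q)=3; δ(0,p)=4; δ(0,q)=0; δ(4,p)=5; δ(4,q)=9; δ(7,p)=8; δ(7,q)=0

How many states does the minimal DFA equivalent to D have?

7

All states are reachable from the start state.
Start with accepting vs non-accepting: {2,4,5,6,7} | {0,1,3,8,9}.
On input p, block {2,4,5,6,7} splits into {2,6,7} and {4,5}.
On input p, block {0,1,3,8,9} splits into {0,3,8} and {1} and {9}.
Refine {2,6,7} on symbol p: members go to different blocks, giving {6,7} and {2}.
On input q, block {4,5} splits into {4} and {5}.
Stable partition: {6,7} | {0,3,8} | {4} | {1} | {9} | {2} | {5} — 7 equivalence classes.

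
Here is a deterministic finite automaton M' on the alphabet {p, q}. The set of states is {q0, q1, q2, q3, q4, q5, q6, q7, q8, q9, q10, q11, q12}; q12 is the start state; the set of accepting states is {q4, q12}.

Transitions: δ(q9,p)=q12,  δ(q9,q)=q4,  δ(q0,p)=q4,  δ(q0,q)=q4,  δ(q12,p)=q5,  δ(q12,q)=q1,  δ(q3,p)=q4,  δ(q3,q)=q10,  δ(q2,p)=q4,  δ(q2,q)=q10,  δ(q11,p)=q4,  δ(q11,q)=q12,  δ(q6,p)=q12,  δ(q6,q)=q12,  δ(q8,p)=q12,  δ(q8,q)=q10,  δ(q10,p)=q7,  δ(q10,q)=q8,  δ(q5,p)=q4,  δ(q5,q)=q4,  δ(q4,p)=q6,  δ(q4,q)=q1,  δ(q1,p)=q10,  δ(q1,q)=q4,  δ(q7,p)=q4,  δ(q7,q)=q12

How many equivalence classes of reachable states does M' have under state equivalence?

States {q0,q2,q3,q9,q11} cannot be reached from the start state, so discard them.
Start with accepting vs non-accepting: {q4,q12} | {q1,q5,q6,q7,q8,q10}.
On input p, block {q1,q5,q6,q7,q8,q10} splits into {q5,q6,q7,q8} and {q1,q10}.
Split {q5,q6,q7,q8} by δ(·,q) → {q5,q6,q7} and {q8}.
Refine {q1,q10} on symbol p: members go to different blocks, giving {q1} and {q10}.
No further refinement is possible. Final partition (5 blocks): {q4,q12} | {q5,q6,q7} | {q1} | {q8} | {q10}.

5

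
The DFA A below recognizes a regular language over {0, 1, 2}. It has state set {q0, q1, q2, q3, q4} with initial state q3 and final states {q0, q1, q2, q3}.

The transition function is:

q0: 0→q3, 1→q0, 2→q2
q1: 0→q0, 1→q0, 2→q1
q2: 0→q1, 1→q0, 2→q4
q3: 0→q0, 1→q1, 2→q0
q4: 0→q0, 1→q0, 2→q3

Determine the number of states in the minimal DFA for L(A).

5

All states are reachable from the start state.
Start with accepting vs non-accepting: {q0,q1,q2,q3} | {q4}.
Split {q0,q1,q2,q3} by δ(·,2) → {q0,q1,q3} and {q2}.
On input 2, block {q0,q1,q3} splits into {q1,q3} and {q0}.
Split {q1,q3} by δ(·,1) → {q1} and {q3}.
No further refinement is possible. Final partition (5 blocks): {q1} | {q4} | {q2} | {q0} | {q3}.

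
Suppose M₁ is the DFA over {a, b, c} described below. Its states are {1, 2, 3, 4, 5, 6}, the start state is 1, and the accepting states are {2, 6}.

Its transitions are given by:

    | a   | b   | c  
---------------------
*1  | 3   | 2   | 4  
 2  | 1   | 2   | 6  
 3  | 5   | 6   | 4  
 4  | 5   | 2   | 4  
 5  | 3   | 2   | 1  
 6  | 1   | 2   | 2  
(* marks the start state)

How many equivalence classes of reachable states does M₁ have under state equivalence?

Start with accepting vs non-accepting: {2,6} | {1,3,4,5}.
Stable partition: {2,6} | {1,3,4,5} — 2 equivalence classes.

2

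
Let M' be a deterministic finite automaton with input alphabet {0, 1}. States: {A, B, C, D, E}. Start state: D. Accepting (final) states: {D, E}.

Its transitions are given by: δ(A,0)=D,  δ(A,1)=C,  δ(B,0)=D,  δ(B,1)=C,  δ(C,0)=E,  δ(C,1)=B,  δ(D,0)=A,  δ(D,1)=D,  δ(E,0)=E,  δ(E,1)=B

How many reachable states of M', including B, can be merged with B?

Every state is reachable, so we keep all 5.
Start with accepting vs non-accepting: {D,E} | {A,B,C}.
On input 0, block {D,E} splits into {D} and {E}.
On input 0, block {A,B,C} splits into {A,B} and {C}.
No further refinement is possible. Final partition (4 blocks): {D} | {A,B} | {E} | {C}.
State B belongs to the block {A,B}, which has 2 states.

2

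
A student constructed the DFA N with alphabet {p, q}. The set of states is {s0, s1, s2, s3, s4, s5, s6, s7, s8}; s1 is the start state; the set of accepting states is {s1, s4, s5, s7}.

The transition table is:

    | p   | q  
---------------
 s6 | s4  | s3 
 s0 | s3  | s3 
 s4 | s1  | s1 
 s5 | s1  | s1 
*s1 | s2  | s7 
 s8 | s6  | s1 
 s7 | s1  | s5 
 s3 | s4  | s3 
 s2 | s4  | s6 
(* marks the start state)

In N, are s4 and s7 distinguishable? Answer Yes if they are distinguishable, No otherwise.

Reachable states from the start: {s1,s2,s3,s4,s5,s6,s7}. Unreachable: {s0,s8} — drop them.
Start with accepting vs non-accepting: {s1,s4,s5,s7} | {s2,s3,s6}.
Refine {s1,s4,s5,s7} on symbol p: members go to different blocks, giving {s4,s5,s7} and {s1}.
Split {s4,s5,s7} by δ(·,q) → {s4,s5} and {s7}.
Stable partition: {s4,s5} | {s2,s3,s6} | {s1} | {s7} — 4 equivalence classes.
s4 and s7 end up in different blocks, so they are distinguishable. For instance, the string 'qp' is accepted from only s7.

Yes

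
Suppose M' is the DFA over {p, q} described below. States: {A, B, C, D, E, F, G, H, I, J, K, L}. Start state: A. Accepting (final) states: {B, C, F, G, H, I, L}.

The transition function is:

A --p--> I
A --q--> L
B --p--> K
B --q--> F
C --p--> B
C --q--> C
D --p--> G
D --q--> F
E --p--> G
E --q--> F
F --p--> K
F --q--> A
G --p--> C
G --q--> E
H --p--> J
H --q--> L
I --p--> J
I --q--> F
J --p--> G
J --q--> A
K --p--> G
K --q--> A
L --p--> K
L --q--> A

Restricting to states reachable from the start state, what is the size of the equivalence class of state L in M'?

States {D,H} cannot be reached from the start state, so discard them.
P0 = {B,C,F,G,I,L} | {A,E,J,K}.
On input p, block {B,C,F,G,I,L} splits into {B,F,I,L} and {C,G}.
Refine {B,F,I,L} on symbol q: members go to different blocks, giving {B,I} and {F,L}.
Split {A,E,J,K} by δ(·,p) → {E,J,K} and {A}.
Refine {E,J,K} on symbol q: members go to different blocks, giving {J,K} and {E}.
Split {C,G} by δ(·,p) → {C} and {G}.
No further refinement is possible. Final partition (7 blocks): {B,I} | {J,K} | {C} | {F,L} | {A} | {E} | {G}.
State L belongs to the block {F,L}, which has 2 states.

2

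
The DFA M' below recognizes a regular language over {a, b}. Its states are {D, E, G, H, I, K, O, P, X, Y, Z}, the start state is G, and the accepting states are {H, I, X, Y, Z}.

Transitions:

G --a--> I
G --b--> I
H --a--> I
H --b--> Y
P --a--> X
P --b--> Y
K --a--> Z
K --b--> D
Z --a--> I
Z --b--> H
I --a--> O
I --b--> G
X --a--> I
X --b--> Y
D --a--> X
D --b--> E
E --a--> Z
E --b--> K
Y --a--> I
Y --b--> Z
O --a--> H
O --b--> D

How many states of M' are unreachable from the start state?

BFS from G reaches {D, E, G, H, I, K, O, X, Y, Z}; the 1 state(s) P are never visited.

1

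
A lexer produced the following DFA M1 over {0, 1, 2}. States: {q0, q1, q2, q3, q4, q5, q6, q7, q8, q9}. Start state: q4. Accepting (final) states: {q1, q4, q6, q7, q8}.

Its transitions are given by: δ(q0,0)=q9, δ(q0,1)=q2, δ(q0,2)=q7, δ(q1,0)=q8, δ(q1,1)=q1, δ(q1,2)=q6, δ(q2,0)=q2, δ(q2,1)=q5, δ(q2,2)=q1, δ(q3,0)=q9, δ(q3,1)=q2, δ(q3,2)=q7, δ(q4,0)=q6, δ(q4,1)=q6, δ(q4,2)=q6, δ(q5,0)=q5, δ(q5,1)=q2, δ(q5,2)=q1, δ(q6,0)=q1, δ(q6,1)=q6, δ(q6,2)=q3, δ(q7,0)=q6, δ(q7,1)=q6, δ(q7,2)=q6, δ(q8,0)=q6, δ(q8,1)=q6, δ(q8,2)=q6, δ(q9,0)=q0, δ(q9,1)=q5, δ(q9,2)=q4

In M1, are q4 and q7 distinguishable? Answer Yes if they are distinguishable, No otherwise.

No

All states are reachable from the start state.
Initial partition by acceptance: {q1,q4,q6,q7,q8} | {q0,q2,q3,q5,q9}.
Refine {q1,q4,q6,q7,q8} on symbol 2: members go to different blocks, giving {q1,q4,q7,q8} and {q6}.
Refine {q1,q4,q7,q8} on symbol 0: members go to different blocks, giving {q4,q7,q8} and {q1}.
On input 2, block {q0,q2,q3,q5,q9} splits into {q0,q3,q9} and {q2,q5}.
No further refinement is possible. Final partition (5 blocks): {q4,q7,q8} | {q0,q3,q9} | {q6} | {q1} | {q2,q5}.
q4 and q7 lie in the same block of the stable partition, so they are equivalent — no string distinguishes them.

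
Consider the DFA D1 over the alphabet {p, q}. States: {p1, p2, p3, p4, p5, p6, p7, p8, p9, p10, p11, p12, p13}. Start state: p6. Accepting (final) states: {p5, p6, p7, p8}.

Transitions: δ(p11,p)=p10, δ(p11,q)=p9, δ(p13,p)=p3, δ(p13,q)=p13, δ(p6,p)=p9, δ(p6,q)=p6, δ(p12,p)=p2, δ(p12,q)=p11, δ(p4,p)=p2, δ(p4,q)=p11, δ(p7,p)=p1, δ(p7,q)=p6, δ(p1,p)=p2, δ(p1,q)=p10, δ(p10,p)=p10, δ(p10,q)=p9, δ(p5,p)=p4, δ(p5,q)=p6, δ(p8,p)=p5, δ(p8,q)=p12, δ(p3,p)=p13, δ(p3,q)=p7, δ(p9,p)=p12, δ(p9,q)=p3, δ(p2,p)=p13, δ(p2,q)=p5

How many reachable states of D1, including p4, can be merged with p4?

3

First remove the unreachable states {p8}; 12 states remain.
P0 = {p5,p6,p7} | {p1,p2,p3,p4,p9,p10,p11,p12,p13}.
On input q, block {p1,p2,p3,p4,p9,p10,p11,p12,p13} splits into {p1,p4,p9,p10,p11,p12,p13} and {p2,p3}.
Refine {p1,p4,p9,p10,p11,p12,p13} on symbol p: members go to different blocks, giving {p1,p4,p12,p13} and {p9,p10,p11}.
Split {p5,p6,p7} by δ(·,p) → {p5,p7} and {p6}.
Refine {p1,p4,p12,p13} on symbol q: members go to different blocks, giving {p1,p4,p12} and {p13}.
Refine {p9,p10,p11} on symbol p: members go to different blocks, giving {p10,p11} and {p9}.
No further refinement is possible. Final partition (7 blocks): {p5,p7} | {p1,p4,p12} | {p2,p3} | {p10,p11} | {p6} | {p13} | {p9}.
State p4 belongs to the block {p1,p4,p12}, which has 3 states.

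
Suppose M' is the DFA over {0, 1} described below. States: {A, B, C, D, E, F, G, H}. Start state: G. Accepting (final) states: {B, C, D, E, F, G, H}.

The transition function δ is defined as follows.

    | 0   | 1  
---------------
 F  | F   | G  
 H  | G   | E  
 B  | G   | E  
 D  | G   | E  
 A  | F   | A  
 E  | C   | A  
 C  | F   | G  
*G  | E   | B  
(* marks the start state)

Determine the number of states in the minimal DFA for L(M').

5

Reachable states from the start: {A,B,C,E,F,G}. Unreachable: {D,H} — drop them.
Start with accepting vs non-accepting: {B,C,E,F,G} | {A}.
Split {B,C,E,F,G} by δ(·,1) → {B,C,F,G} and {E}.
On input 0, block {B,C,F,G} splits into {B,C,F} and {G}.
Refine {B,C,F} on symbol 0: members go to different blocks, giving {C,F} and {B}.
Stable partition: {C,F} | {A} | {E} | {G} | {B} — 5 equivalence classes.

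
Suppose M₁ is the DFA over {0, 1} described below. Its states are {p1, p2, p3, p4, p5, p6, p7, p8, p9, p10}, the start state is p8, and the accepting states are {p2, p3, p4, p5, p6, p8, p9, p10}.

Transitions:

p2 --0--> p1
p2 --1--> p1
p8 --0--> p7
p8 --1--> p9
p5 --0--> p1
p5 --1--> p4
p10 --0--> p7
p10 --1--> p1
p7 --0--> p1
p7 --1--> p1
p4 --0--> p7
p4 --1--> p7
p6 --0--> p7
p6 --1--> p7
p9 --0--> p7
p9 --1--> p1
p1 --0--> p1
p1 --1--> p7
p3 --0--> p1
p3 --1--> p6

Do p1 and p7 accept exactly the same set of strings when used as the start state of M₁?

Reachable states from the start: {p1,p7,p8,p9}. Unreachable: {p2,p3,p4,p5,p6,p10} — drop them.
Initial partition by acceptance: {p8,p9} | {p1,p7}.
On input 1, block {p8,p9} splits into {p8} and {p9}.
No further refinement is possible. Final partition (3 blocks): {p8} | {p1,p7} | {p9}.
p1 and p7 lie in the same block of the stable partition, so they are equivalent — no string distinguishes them.

Yes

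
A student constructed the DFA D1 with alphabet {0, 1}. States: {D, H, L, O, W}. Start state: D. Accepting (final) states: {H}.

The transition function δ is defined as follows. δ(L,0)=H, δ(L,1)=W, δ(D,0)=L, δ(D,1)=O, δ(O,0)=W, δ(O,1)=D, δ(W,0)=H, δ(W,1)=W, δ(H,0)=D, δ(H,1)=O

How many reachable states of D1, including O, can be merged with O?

Every state is reachable, so we keep all 5.
P0 = {H} | {D,L,O,W}.
Split {D,L,O,W} by δ(·,0) → {L,W} and {D,O}.
The partition is now stable with 3 blocks: {H} | {L,W} | {D,O}.
The equivalence class containing O is {D,O}, of size 2.

2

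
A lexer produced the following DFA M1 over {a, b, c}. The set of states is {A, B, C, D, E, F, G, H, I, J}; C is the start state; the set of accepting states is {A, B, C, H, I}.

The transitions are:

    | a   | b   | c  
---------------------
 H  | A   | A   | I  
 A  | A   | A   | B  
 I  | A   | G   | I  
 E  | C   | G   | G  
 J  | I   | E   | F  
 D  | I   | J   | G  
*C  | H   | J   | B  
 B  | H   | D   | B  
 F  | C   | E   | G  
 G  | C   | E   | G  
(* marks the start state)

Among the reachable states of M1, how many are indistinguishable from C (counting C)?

3

Start with accepting vs non-accepting: {A,B,C,H,I} | {D,E,F,G,J}.
On input b, block {A,B,C,H,I} splits into {B,C,I} and {A,H}.
The partition is now stable with 3 blocks: {B,C,I} | {D,E,F,G,J} | {A,H}.
State C belongs to the block {B,C,I}, which has 3 states.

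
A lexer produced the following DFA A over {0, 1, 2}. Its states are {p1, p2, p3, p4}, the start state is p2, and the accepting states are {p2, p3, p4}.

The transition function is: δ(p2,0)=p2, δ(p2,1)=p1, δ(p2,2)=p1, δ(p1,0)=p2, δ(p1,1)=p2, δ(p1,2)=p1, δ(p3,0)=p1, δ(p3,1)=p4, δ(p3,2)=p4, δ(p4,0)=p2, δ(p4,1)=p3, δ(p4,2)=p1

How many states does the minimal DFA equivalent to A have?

First remove the unreachable states {p3,p4}; 2 states remain.
Start with accepting vs non-accepting: {p2} | {p1}.
Stable partition: {p2} | {p1} — 2 equivalence classes.

2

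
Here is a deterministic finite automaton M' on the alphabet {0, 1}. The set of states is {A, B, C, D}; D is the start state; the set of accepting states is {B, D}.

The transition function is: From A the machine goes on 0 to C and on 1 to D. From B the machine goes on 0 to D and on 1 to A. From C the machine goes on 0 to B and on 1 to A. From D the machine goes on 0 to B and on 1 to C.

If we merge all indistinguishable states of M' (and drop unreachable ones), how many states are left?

4

Every state is reachable, so we keep all 4.
P0 = {B,D} | {A,C}.
Split {A,C} by δ(·,0) → {A} and {C}.
Split {B,D} by δ(·,1) → {B} and {D}.
No further refinement is possible. Final partition (4 blocks): {B} | {A} | {C} | {D}.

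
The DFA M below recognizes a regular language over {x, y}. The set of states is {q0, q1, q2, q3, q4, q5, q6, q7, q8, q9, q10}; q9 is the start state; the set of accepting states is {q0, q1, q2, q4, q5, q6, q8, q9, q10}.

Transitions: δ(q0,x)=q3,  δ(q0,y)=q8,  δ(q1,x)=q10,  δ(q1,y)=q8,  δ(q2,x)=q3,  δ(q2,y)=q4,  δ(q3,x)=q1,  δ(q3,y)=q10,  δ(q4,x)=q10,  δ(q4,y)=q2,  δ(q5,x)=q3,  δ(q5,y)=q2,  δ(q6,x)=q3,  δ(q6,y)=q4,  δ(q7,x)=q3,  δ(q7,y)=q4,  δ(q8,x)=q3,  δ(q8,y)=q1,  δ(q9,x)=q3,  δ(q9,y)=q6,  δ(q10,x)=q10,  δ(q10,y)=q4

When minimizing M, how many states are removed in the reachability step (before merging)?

3

No path from q9 leads to q0, q5, q7; the other 8 states are all reachable.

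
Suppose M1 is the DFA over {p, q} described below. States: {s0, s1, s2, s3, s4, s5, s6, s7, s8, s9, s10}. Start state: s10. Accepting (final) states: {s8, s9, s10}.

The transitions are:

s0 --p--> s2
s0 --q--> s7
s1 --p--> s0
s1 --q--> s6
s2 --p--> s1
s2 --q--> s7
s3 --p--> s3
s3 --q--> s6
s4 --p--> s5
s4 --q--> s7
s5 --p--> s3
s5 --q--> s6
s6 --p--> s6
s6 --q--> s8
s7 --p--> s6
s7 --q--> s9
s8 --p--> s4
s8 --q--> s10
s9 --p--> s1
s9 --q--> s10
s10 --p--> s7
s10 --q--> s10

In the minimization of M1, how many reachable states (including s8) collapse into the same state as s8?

2

Initial partition by acceptance: {s8,s9,s10} | {s0,s1,s2,s3,s4,s5,s6,s7}.
Split {s0,s1,s2,s3,s4,s5,s6,s7} by δ(·,q) → {s0,s1,s2,s3,s4,s5} and {s6,s7}.
Split {s8,s9,s10} by δ(·,p) → {s8,s9} and {s10}.
The partition is now stable with 4 blocks: {s8,s9} | {s0,s1,s2,s3,s4,s5} | {s6,s7} | {s10}.
The equivalence class containing s8 is {s8,s9}, of size 2.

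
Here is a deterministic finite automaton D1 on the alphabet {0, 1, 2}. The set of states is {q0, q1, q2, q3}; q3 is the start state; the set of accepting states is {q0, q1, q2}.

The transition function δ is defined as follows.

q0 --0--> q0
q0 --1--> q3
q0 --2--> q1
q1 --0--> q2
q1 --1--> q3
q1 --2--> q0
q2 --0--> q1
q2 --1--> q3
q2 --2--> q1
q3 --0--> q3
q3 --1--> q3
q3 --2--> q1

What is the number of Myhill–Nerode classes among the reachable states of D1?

Every state is reachable, so we keep all 4.
Initial partition by acceptance: {q0,q1,q2} | {q3}.
No further refinement is possible. Final partition (2 blocks): {q0,q1,q2} | {q3}.

2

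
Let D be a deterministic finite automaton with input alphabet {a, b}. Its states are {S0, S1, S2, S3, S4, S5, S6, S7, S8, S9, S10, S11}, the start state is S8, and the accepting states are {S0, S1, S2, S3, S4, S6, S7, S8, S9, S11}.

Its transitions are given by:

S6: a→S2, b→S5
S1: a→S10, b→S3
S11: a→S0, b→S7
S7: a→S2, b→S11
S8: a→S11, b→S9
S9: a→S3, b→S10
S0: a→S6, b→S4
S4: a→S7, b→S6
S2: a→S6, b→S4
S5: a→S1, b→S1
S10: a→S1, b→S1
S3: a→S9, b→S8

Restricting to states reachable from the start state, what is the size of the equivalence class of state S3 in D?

3

Every state is reachable, so we keep all 12.
Initial partition by acceptance: {S0,S1,S2,S3,S4,S6,S7,S8,S9,S11} | {S5,S10}.
Refine {S0,S1,S2,S3,S4,S6,S7,S8,S9,S11} on symbol a: members go to different blocks, giving {S0,S2,S3,S4,S6,S7,S8,S9,S11} and {S1}.
On input b, block {S0,S2,S3,S4,S6,S7,S8,S9,S11} splits into {S0,S2,S3,S4,S7,S8,S11} and {S6,S9}.
On input a, block {S0,S2,S3,S4,S7,S8,S11} splits into {S4,S7,S8,S11} and {S0,S2,S3}.
Refine {S4,S7,S8,S11} on symbol a: members go to different blocks, giving {S4,S8} and {S7,S11}.
The partition is now stable with 6 blocks: {S4,S8} | {S5,S10} | {S1} | {S6,S9} | {S0,S2,S3} | {S7,S11}.
The equivalence class containing S3 is {S0,S2,S3}, of size 3.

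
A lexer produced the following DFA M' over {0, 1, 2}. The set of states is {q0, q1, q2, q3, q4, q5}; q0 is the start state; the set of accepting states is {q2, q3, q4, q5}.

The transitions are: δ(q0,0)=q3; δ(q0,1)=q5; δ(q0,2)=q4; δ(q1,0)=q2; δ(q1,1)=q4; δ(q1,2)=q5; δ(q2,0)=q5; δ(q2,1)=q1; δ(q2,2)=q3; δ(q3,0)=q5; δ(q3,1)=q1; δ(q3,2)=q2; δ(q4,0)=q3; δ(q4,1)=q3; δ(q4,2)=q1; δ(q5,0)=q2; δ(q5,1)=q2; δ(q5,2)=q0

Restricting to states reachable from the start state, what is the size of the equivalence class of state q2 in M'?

All states are reachable from the start state.
Start with accepting vs non-accepting: {q2,q3,q4,q5} | {q0,q1}.
Split {q2,q3,q4,q5} by δ(·,1) → {q2,q3} and {q4,q5}.
The partition is now stable with 3 blocks: {q2,q3} | {q0,q1} | {q4,q5}.
State q2 belongs to the block {q2,q3}, which has 2 states.

2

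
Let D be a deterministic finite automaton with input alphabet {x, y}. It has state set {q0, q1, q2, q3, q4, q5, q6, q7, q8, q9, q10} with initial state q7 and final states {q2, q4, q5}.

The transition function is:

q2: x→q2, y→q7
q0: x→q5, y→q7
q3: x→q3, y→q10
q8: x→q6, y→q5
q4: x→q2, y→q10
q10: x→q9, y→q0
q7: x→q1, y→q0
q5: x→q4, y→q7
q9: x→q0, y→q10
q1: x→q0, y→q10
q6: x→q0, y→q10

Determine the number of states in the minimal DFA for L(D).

States {q3,q6,q8} cannot be reached from the start state, so discard them.
Start with accepting vs non-accepting: {q2,q4,q5} | {q0,q1,q7,q9,q10}.
On input x, block {q0,q1,q7,q9,q10} splits into {q1,q7,q9,q10} and {q0}.
Refine {q1,q7,q9,q10} on symbol x: members go to different blocks, giving {q1,q9} and {q7,q10}.
Stable partition: {q2,q4,q5} | {q1,q9} | {q0} | {q7,q10} — 4 equivalence classes.

4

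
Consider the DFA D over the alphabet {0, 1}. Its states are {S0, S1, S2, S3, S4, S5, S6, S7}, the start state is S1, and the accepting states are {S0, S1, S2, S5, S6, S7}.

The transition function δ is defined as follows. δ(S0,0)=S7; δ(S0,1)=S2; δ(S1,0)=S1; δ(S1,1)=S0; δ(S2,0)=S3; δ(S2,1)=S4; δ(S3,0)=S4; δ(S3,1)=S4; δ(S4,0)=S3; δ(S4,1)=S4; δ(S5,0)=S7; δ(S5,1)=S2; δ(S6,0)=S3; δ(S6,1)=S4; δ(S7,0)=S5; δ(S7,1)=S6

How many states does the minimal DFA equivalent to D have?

Every state is reachable, so we keep all 8.
Start with accepting vs non-accepting: {S0,S1,S2,S5,S6,S7} | {S3,S4}.
Refine {S0,S1,S2,S5,S6,S7} on symbol 0: members go to different blocks, giving {S0,S1,S5,S7} and {S2,S6}.
Refine {S0,S1,S5,S7} on symbol 1: members go to different blocks, giving {S0,S5,S7} and {S1}.
Stable partition: {S0,S5,S7} | {S3,S4} | {S2,S6} | {S1} — 4 equivalence classes.

4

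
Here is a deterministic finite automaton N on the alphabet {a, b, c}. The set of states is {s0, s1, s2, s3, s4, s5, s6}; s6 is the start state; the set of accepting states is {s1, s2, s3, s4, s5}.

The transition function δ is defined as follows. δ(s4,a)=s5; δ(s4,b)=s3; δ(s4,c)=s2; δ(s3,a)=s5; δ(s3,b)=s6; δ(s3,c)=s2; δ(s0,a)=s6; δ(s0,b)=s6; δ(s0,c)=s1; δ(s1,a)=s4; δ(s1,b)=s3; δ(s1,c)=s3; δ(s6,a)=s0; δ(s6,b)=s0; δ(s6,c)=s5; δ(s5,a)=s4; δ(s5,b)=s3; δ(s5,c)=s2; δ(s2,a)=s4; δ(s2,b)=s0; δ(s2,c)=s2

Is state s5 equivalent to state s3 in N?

All states are reachable from the start state.
P0 = {s1,s2,s3,s4,s5} | {s0,s6}.
On input b, block {s1,s2,s3,s4,s5} splits into {s1,s4,s5} and {s2,s3}.
The partition is now stable with 3 blocks: {s1,s4,s5} | {s0,s6} | {s2,s3}.
s5 and s3 end up in different blocks, so they are distinguishable. For instance, the string 'b' is accepted from only s5.

No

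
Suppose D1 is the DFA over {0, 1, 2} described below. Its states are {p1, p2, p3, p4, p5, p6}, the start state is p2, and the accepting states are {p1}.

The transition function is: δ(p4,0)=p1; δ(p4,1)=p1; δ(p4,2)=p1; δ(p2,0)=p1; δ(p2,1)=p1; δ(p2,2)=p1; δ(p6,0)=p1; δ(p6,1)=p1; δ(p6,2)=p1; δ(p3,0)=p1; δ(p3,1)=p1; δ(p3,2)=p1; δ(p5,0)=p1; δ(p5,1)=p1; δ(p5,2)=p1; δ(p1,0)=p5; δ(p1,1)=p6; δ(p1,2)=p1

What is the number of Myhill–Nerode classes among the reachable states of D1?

States {p3,p4} cannot be reached from the start state, so discard them.
P0 = {p1} | {p2,p5,p6}.
The partition is now stable with 2 blocks: {p1} | {p2,p5,p6}.

2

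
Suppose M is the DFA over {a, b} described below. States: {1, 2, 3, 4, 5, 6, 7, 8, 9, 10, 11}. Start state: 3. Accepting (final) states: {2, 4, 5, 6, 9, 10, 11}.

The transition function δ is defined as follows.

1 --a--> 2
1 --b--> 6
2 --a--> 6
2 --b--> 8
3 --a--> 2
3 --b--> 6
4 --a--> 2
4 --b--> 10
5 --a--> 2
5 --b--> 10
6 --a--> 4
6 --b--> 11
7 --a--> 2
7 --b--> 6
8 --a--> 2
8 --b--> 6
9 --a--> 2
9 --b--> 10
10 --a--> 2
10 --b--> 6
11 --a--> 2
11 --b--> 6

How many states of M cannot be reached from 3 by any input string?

4

BFS from 3 reaches {2, 3, 4, 6, 8, 10, 11}; the 4 state(s) 1, 5, 7, 9 are never visited.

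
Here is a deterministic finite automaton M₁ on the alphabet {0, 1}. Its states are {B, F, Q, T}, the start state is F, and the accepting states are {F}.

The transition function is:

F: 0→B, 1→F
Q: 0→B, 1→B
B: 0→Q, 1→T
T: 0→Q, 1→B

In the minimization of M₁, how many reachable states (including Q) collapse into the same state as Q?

Initial partition by acceptance: {F} | {B,Q,T}.
No further refinement is possible. Final partition (2 blocks): {F} | {B,Q,T}.
State Q belongs to the block {B,Q,T}, which has 3 states.

3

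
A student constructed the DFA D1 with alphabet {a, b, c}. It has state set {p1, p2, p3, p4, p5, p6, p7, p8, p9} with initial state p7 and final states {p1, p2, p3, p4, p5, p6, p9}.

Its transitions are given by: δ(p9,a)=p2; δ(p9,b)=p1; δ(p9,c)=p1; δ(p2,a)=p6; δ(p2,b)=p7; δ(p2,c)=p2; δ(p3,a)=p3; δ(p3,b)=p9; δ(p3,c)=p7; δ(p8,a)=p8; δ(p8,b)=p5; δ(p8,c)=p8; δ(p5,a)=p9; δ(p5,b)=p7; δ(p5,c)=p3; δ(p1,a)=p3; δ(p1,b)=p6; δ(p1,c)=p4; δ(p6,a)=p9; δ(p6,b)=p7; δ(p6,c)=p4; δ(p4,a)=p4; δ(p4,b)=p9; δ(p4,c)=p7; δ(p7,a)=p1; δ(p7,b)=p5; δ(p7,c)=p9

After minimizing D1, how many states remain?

6

Reachable states from the start: {p1,p2,p3,p4,p5,p6,p7,p9}. Unreachable: {p8} — drop them.
P0 = {p1,p2,p3,p4,p5,p6,p9} | {p7}.
Refine {p1,p2,p3,p4,p5,p6,p9} on symbol b: members go to different blocks, giving {p1,p3,p4,p9} and {p2,p5,p6}.
Refine {p1,p3,p4,p9} on symbol a: members go to different blocks, giving {p1,p3,p4} and {p9}.
Refine {p1,p3,p4} on symbol b: members go to different blocks, giving {p3,p4} and {p1}.
On input a, block {p2,p5,p6} splits into {p5,p6} and {p2}.
The partition is now stable with 6 blocks: {p3,p4} | {p7} | {p5,p6} | {p9} | {p1} | {p2}.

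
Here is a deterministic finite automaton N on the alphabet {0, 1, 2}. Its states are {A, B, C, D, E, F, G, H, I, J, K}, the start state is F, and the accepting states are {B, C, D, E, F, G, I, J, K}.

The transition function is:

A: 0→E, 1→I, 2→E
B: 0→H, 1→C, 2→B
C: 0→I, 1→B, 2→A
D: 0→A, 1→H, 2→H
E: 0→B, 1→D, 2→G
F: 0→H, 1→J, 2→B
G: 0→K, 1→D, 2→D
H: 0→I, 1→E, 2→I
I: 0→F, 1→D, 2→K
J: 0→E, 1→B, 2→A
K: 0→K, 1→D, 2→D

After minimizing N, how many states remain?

6

Every state is reachable, so we keep all 11.
P0 = {B,C,D,E,F,G,I,J,K} | {A,H}.
Refine {B,C,D,E,F,G,I,J,K} on symbol 0: members go to different blocks, giving {C,E,G,I,J,K} and {B,D,F}.
Refine {C,E,G,I,J,K} on symbol 0: members go to different blocks, giving {C,G,J,K} and {E,I}.
Refine {C,G,J,K} on symbol 0: members go to different blocks, giving {C,J} and {G,K}.
Split {B,D,F} by δ(·,1) → {B,F} and {D}.
Stable partition: {C,J} | {A,H} | {B,F} | {E,I} | {G,K} | {D} — 6 equivalence classes.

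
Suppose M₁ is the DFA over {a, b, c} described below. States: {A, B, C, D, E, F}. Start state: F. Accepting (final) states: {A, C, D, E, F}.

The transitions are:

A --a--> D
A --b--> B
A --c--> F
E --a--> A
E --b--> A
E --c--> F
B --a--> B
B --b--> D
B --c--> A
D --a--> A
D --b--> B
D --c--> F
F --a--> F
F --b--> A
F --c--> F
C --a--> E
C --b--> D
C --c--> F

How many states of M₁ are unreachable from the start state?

2

Starting at F and following transitions, the reachable set is {A, B, D, F}. That leaves C, E unreachable — 2 in total.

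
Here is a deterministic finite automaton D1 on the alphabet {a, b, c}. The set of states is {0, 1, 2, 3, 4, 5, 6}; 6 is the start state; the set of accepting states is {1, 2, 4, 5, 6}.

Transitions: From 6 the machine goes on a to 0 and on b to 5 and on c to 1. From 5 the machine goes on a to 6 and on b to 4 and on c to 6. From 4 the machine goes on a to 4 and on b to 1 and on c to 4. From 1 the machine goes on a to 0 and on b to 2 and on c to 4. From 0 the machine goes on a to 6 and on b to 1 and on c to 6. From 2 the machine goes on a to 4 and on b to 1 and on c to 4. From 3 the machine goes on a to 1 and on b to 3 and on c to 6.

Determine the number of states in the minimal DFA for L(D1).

Reachable states from the start: {0,1,2,4,5,6}. Unreachable: {3} — drop them.
P0 = {1,2,4,5,6} | {0}.
Refine {1,2,4,5,6} on symbol a: members go to different blocks, giving {2,4,5} and {1,6}.
On input a, block {2,4,5} splits into {2,4} and {5}.
Refine {1,6} on symbol b: members go to different blocks, giving {1} and {6}.
The partition is now stable with 5 blocks: {2,4} | {0} | {1} | {5} | {6}.

5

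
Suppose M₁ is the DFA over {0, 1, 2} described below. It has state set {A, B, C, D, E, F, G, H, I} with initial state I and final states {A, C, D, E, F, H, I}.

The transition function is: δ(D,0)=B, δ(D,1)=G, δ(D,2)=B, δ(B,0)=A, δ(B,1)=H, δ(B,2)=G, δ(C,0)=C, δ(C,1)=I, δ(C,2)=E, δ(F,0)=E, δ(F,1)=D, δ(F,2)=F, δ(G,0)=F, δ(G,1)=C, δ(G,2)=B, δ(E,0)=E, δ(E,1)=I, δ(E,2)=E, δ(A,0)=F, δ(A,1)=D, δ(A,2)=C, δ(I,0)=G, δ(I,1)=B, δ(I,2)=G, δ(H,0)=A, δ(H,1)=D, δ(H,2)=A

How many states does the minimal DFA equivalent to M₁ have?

3

Every state is reachable, so we keep all 9.
Start with accepting vs non-accepting: {A,C,D,E,F,H,I} | {B,G}.
On input 0, block {A,C,D,E,F,H,I} splits into {A,C,E,F,H} and {D,I}.
No further refinement is possible. Final partition (3 blocks): {A,C,E,F,H} | {B,G} | {D,I}.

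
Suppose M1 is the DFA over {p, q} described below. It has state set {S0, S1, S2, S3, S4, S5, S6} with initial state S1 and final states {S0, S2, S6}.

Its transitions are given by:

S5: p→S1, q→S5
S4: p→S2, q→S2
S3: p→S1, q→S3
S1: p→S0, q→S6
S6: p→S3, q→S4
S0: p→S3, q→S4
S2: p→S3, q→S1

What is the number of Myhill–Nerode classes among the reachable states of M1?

3

Reachable states from the start: {S0,S1,S2,S3,S4,S6}. Unreachable: {S5} — drop them.
Start with accepting vs non-accepting: {S0,S2,S6} | {S1,S3,S4}.
Split {S1,S3,S4} by δ(·,p) → {S1,S4} and {S3}.
The partition is now stable with 3 blocks: {S0,S2,S6} | {S1,S4} | {S3}.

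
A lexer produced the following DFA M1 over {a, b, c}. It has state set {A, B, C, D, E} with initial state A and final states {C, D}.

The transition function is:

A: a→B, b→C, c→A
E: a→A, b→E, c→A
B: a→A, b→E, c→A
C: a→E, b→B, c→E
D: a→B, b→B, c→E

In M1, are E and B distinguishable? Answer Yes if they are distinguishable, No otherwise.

No

First remove the unreachable states {D}; 4 states remain.
P0 = {C} | {A,B,E}.
On input b, block {A,B,E} splits into {B,E} and {A}.
No further refinement is possible. Final partition (3 blocks): {C} | {B,E} | {A}.
E and B lie in the same block of the stable partition, so they are equivalent — no string distinguishes them.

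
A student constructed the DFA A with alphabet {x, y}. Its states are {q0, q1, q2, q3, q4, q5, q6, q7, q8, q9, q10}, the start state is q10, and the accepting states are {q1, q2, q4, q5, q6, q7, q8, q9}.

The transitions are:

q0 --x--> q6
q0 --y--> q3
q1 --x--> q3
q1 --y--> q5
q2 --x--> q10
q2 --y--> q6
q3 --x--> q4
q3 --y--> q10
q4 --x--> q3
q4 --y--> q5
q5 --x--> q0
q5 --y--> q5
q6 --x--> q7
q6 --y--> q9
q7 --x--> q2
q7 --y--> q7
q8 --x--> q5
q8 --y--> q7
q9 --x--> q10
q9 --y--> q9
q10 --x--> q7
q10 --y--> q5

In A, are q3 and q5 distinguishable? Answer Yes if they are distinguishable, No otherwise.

Yes

First remove the unreachable states {q1,q8}; 9 states remain.
P0 = {q2,q4,q5,q6,q7,q9} | {q0,q3,q10}.
On input x, block {q2,q4,q5,q6,q7,q9} splits into {q2,q4,q5,q9} and {q6,q7}.
On input y, block {q2,q4,q5,q9} splits into {q4,q5,q9} and {q2}.
On input x, block {q0,q3,q10} splits into {q0,q10} and {q3}.
On input x, block {q4,q5,q9} splits into {q5,q9} and {q4}.
On input y, block {q0,q10} splits into {q0} and {q10}.
On input x, block {q5,q9} splits into {q5} and {q9}.
Split {q6,q7} by δ(·,x) → {q6} and {q7}.
No further refinement is possible. Final partition (9 blocks): {q5} | {q0} | {q6} | {q2} | {q3} | {q4} | {q10} | {q9} | {q7}.
q3 and q5 end up in different blocks, so they are distinguishable. For instance, the string 'ε' is accepted from only q5.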